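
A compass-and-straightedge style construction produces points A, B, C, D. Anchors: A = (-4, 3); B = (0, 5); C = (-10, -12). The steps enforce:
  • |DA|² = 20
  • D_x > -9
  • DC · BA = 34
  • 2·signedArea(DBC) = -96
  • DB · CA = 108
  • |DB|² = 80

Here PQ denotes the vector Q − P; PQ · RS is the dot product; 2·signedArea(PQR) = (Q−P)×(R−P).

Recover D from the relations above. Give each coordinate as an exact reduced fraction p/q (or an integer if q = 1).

1. D_x = -8  [DB · CA = 108 ∩ 2·signedArea(DBC) = -96]
2. D_y = 1  [DB · CA = 108 ∩ 2·signedArea(DBC) = -96]
   → D = (-8, 1)

D = (-8, 1)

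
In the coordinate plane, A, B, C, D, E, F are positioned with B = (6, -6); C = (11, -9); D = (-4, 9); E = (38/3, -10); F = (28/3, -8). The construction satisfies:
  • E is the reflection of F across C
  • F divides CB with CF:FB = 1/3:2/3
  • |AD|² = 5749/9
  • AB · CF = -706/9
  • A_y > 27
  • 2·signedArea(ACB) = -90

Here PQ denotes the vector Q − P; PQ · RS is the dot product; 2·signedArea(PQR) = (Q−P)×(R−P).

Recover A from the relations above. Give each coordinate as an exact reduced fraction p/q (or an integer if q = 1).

A = (-62/3, 28)

1. A_x = -62/3  [AB · CF = -706/9 ∩ 2·signedArea(ACB) = -90]
2. A_y = 28  [AB · CF = -706/9 ∩ 2·signedArea(ACB) = -90]
   → A = (-62/3, 28)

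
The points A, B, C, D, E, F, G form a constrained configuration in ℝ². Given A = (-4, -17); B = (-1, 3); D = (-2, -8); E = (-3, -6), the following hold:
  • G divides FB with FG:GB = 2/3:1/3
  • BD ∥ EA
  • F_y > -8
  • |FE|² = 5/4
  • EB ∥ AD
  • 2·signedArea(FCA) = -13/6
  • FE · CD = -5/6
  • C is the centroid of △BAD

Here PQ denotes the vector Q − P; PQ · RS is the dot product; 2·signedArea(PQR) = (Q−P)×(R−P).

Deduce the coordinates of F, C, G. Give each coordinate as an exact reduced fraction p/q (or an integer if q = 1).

C = (-7/3, -22/3)
F = (-5/2, -7)
G = (-3/2, -1/3)

1. C_x = -7/3  [C is the centroid of △BAD]
2. C_y = -22/3  [C is the centroid of △BAD]
   → C = (-7/3, -22/3)
3. F_x = -5/2  [2·signedArea(FCA) = -13/6 ∩ FE · CD = -5/6]
4. F_y = -7  [2·signedArea(FCA) = -13/6 ∩ FE · CD = -5/6]
   → F = (-5/2, -7)
5. G_x = -3/2  [G divides FB with FG:GB = 2/3:1/3]
6. G_y = -1/3  [G divides FB with FG:GB = 2/3:1/3]
   → G = (-3/2, -1/3)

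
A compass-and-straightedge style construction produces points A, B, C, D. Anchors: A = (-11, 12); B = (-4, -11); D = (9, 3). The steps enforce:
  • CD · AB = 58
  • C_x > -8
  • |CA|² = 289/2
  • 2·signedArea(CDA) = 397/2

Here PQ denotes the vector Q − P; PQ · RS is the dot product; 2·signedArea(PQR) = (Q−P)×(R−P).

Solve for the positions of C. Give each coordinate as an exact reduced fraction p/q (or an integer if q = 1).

C = (-15/2, 1/2)

1. C_x = -15/2  [2·signedArea(CDA) = 397/2 ∩ CD · AB = 58]
2. C_y = 1/2  [2·signedArea(CDA) = 397/2 ∩ CD · AB = 58]
   → C = (-15/2, 1/2)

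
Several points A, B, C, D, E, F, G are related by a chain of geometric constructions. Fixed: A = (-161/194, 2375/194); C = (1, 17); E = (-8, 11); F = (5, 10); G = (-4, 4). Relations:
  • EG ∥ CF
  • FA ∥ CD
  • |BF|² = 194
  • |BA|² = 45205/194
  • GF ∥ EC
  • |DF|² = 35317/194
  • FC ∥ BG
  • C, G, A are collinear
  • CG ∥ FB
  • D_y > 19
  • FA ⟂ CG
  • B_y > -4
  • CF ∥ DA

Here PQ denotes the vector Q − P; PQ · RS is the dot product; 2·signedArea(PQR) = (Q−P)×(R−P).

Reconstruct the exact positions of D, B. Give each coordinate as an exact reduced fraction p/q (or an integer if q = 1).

1. D_x = -937/194  [CF ∥ DA ∩ FA ∥ CD]
2. D_y = 3733/194  [CF ∥ DA ∩ FA ∥ CD]
   → D = (-937/194, 3733/194)
3. B_x = 0  [FC ∥ BG ∩ CG ∥ FB]
4. B_y = -3  [FC ∥ BG ∩ CG ∥ FB]
   → B = (0, -3)

B = (0, -3)
D = (-937/194, 3733/194)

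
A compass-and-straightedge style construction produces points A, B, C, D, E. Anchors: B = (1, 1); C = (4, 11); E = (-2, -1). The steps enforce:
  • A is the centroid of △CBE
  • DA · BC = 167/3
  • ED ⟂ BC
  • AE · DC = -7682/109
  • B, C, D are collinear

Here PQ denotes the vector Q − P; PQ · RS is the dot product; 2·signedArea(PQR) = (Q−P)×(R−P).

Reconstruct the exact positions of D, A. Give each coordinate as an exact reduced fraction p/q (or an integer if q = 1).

A = (1, 11/3)
D = (22/109, -181/109)

1. D_x = 22/109  [B, C, D are collinear ∩ ED ⟂ BC]
2. D_y = -181/109  [B, C, D are collinear ∩ ED ⟂ BC]
   → D = (22/109, -181/109)
3. A_x = 1  [A is the centroid of △CBE]
4. A_y = 11/3  [A is the centroid of △CBE]
   → A = (1, 11/3)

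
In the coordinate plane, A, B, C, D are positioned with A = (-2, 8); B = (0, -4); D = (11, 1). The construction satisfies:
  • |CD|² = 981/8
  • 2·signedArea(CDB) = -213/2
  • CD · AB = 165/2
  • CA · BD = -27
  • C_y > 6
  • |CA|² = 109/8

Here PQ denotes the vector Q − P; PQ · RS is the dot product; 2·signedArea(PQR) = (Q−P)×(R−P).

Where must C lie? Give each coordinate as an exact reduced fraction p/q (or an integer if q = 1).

C = (5/4, 25/4)

1. C_x = 5/4  [2·signedArea(CDB) = -213/2 ∩ CA · BD = -27]
2. C_y = 25/4  [2·signedArea(CDB) = -213/2 ∩ CA · BD = -27]
   → C = (5/4, 25/4)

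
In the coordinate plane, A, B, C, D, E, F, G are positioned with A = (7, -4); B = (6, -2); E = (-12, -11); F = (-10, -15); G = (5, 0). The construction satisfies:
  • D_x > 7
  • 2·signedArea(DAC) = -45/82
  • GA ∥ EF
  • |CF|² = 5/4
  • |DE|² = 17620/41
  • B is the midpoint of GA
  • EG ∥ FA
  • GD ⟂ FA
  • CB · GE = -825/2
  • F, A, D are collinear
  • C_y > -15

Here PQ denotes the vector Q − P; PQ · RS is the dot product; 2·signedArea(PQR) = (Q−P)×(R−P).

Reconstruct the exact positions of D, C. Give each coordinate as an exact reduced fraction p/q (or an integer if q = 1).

1. D_x = 304/41  [F, A, D are collinear ∩ GD ⟂ FA]
2. D_y = -153/41  [F, A, D are collinear ∩ GD ⟂ FA]
   → D = (304/41, -153/41)
3. C_x = -21/2  [CB · GE = -825/2 ∩ 2·signedArea(DAC) = -45/82]
4. C_y = -14  [CB · GE = -825/2 ∩ 2·signedArea(DAC) = -45/82]
   → C = (-21/2, -14)

C = (-21/2, -14)
D = (304/41, -153/41)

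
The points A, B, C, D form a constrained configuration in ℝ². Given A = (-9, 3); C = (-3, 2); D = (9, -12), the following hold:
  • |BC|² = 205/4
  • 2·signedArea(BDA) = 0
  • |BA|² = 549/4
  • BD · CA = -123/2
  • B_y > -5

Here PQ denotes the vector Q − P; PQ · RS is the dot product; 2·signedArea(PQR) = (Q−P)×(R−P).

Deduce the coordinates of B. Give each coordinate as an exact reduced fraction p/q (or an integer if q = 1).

B = (0, -9/2)

1. B_x = 0  [2·signedArea(BDA) = 0 ∩ BD · CA = -123/2]
2. B_y = -9/2  [2·signedArea(BDA) = 0 ∩ BD · CA = -123/2]
   → B = (0, -9/2)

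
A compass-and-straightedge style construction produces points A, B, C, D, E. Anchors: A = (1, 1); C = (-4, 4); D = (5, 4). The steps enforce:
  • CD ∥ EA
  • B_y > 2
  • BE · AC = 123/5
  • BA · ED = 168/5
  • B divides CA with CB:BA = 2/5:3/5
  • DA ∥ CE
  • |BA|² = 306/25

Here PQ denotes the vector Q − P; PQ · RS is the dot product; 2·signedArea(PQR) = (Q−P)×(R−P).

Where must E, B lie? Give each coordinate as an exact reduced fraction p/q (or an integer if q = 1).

1. E_x = -8  [CD ∥ EA ∩ DA ∥ CE]
2. E_y = 1  [CD ∥ EA ∩ DA ∥ CE]
   → E = (-8, 1)
3. B_x = -2  [B divides CA with CB:BA = 2/5:3/5]
4. B_y = 14/5  [B divides CA with CB:BA = 2/5:3/5]
   → B = (-2, 14/5)

B = (-2, 14/5)
E = (-8, 1)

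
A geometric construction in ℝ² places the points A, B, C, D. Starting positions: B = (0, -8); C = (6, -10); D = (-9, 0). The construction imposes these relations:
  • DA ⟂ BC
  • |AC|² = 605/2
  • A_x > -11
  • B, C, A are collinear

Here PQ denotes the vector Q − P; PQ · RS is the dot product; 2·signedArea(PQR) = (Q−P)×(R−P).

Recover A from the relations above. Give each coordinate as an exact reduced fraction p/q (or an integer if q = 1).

A = (-21/2, -9/2)

1. A_x = -21/2  [B, C, A are collinear ∩ DA ⟂ BC]
2. A_y = -9/2  [B, C, A are collinear ∩ DA ⟂ BC]
   → A = (-21/2, -9/2)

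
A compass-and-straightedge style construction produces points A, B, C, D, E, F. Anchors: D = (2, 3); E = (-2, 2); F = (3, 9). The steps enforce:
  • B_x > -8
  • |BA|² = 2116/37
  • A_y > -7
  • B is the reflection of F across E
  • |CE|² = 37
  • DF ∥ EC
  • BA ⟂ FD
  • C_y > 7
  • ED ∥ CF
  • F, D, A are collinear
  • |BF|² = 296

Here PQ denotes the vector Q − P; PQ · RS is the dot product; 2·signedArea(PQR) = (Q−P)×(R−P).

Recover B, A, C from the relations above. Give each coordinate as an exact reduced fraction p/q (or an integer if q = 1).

A = (17/37, -231/37)
B = (-7, -5)
C = (-1, 8)

1. B_x = -7  [B is the reflection of F across E]
2. B_y = -5  [B is the reflection of F across E]
   → B = (-7, -5)
3. A_x = 17/37  [F, D, A are collinear ∩ BA ⟂ FD]
4. A_y = -231/37  [F, D, A are collinear ∩ BA ⟂ FD]
   → A = (17/37, -231/37)
5. C_x = -1  [ED ∥ CF ∩ DF ∥ EC]
6. C_y = 8  [ED ∥ CF ∩ DF ∥ EC]
   → C = (-1, 8)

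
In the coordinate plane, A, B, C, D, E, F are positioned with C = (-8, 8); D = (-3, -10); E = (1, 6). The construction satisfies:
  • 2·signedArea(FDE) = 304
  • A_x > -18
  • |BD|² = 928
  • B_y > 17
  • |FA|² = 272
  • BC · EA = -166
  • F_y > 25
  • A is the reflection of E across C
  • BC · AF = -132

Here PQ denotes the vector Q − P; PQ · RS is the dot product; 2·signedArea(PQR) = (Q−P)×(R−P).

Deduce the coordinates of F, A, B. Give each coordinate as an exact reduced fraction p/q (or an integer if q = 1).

1. A_x = -17  [A is the reflection of E across C]
2. A_y = 10  [A is the reflection of E across C]
   → A = (-17, 10)
3. B_x = -15  [line 18·x + -4·y + 342 = 0 ∩ |BD|² = 928]
4. B_y = 18  [line 18·x + -4·y + 342 = 0 ∩ |BD|² = 928]
   → B = (-15, 18)
5. F_x = -13  [2·signedArea(FDE) = 304 ∩ BC · AF = -132]
6. F_y = 26  [2·signedArea(FDE) = 304 ∩ BC · AF = -132]
   → F = (-13, 26)

A = (-17, 10)
B = (-15, 18)
F = (-13, 26)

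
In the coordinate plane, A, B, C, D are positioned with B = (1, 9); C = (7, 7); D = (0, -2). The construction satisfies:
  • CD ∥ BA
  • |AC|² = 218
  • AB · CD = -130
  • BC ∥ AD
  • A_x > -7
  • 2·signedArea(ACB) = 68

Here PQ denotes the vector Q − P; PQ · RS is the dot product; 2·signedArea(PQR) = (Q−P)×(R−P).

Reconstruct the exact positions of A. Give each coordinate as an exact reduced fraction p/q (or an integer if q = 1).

1. A_x = -6  [BC ∥ AD ∩ CD ∥ BA]
2. A_y = 0  [BC ∥ AD ∩ CD ∥ BA]
   → A = (-6, 0)

A = (-6, 0)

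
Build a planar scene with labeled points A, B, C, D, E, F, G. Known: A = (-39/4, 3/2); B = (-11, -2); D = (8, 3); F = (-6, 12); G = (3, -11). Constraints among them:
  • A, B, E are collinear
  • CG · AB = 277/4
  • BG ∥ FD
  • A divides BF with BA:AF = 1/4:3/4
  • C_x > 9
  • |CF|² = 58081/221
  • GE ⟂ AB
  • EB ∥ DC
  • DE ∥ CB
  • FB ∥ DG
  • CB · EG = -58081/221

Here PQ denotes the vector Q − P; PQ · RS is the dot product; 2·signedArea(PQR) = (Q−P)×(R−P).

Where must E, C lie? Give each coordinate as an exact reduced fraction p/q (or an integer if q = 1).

C = (2048/221, 1447/221)
E = (-2711/221, -1226/221)

1. E_x = -2711/221  [A, B, E are collinear ∩ GE ⟂ AB]
2. E_y = -1226/221  [A, B, E are collinear ∩ GE ⟂ AB]
   → E = (-2711/221, -1226/221)
3. C_x = 2048/221  [DE ∥ CB ∩ EB ∥ DC]
4. C_y = 1447/221  [DE ∥ CB ∩ EB ∥ DC]
   → C = (2048/221, 1447/221)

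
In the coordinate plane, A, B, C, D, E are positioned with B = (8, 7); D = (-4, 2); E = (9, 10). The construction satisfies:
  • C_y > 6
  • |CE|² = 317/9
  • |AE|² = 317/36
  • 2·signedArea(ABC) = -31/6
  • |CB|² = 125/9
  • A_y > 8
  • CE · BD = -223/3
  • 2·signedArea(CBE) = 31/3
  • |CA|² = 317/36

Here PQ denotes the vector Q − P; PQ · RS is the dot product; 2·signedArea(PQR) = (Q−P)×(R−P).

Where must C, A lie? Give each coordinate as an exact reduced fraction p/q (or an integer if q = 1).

A = (20/3, 49/6)
C = (13/3, 19/3)

1. C_x = 13/3  [CE · BD = -223/3 ∩ 2·signedArea(CBE) = 31/3]
2. C_y = 19/3  [CE · BD = -223/3 ∩ 2·signedArea(CBE) = 31/3]
   → C = (13/3, 19/3)
3. A_x = 20/3  [line 2/3·x + -11/3·y + 51/2 = 0 ∩ |CA|² = 317/36]
4. A_y = 49/6  [line 2/3·x + -11/3·y + 51/2 = 0 ∩ |CA|² = 317/36]
   → A = (20/3, 49/6)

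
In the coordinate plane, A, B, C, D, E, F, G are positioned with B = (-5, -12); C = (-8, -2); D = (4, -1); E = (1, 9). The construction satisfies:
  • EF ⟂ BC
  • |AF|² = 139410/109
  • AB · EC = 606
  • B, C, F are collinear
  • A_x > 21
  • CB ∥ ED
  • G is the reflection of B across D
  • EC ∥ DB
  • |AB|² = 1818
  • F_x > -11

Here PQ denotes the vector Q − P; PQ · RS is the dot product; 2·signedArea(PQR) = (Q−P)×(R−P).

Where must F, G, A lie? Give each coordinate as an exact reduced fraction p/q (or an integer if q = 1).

1. F_x = -1121/109  [B, C, F are collinear ∩ EF ⟂ BC]
2. F_y = 612/109  [B, C, F are collinear ∩ EF ⟂ BC]
   → F = (-1121/109, 612/109)
3. G_x = 13  [G is the reflection of B across D]
4. G_y = 10  [G is the reflection of B across D]
   → G = (13, 10)
5. A_x = 22  [line 9·x + 11·y + -429 = 0 ∩ |AF|² = 139410/109]
6. A_y = 21  [line 9·x + 11·y + -429 = 0 ∩ |AF|² = 139410/109]
   → A = (22, 21)

A = (22, 21)
F = (-1121/109, 612/109)
G = (13, 10)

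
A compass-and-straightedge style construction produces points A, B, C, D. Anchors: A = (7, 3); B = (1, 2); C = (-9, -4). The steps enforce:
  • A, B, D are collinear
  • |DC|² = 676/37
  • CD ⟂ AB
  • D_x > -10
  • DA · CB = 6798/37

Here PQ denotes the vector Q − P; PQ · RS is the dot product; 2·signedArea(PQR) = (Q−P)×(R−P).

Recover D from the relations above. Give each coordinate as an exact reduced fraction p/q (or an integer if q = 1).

1. D_x = -359/37  [A, B, D are collinear ∩ CD ⟂ AB]
2. D_y = 8/37  [A, B, D are collinear ∩ CD ⟂ AB]
   → D = (-359/37, 8/37)

D = (-359/37, 8/37)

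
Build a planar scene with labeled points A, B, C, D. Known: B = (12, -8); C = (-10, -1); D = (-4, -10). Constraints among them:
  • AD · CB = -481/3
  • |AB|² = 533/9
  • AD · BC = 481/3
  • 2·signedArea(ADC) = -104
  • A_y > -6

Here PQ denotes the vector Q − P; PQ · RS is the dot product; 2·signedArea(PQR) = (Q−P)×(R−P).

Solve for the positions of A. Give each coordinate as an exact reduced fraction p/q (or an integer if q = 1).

A = (14/3, -17/3)

1. A_x = 14/3  [AD · BC = 481/3 ∩ 2·signedArea(ADC) = -104]
2. A_y = -17/3  [AD · BC = 481/3 ∩ 2·signedArea(ADC) = -104]
   → A = (14/3, -17/3)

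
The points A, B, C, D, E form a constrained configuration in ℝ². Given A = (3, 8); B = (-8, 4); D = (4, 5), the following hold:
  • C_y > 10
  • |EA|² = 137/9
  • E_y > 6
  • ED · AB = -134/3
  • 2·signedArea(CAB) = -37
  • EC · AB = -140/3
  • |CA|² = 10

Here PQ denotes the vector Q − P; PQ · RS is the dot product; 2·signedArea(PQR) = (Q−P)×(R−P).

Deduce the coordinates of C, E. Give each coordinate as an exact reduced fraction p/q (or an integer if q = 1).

1. E_x = -2/3  [line 11·x + 4·y + -58/3 = 0 ∩ |EA|² = 137/9]
2. E_y = 20/3  [line 11·x + 4·y + -58/3 = 0 ∩ |EA|² = 137/9]
   → E = (-2/3, 20/3)
3. C_x = 2  [2·signedArea(CAB) = -37 ∩ EC · AB = -140/3]
4. C_y = 11  [2·signedArea(CAB) = -37 ∩ EC · AB = -140/3]
   → C = (2, 11)

C = (2, 11)
E = (-2/3, 20/3)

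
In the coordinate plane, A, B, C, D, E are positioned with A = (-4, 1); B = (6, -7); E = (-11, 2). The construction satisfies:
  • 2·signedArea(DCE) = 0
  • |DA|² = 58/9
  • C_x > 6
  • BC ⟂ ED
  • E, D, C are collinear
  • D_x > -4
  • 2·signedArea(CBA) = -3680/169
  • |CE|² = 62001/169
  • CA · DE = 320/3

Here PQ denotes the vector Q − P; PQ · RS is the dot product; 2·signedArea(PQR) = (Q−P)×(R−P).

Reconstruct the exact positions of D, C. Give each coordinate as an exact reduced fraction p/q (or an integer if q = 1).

C = (1129/169, -907/169)
D = (-3, -4/3)

1. C_x = 1129/169  [line -8·x + -10·y + -38/169 = 0 ∩ |CE|² = 62001/169]
2. C_y = -907/169  [line -8·x + -10·y + -38/169 = 0 ∩ |CE|² = 62001/169]
   → C = (1129/169, -907/169)
3. D_x = -3  [2·signedArea(DCE) = 0 ∩ CA · DE = 320/3]
4. D_y = -4/3  [2·signedArea(DCE) = 0 ∩ CA · DE = 320/3]
   → D = (-3, -4/3)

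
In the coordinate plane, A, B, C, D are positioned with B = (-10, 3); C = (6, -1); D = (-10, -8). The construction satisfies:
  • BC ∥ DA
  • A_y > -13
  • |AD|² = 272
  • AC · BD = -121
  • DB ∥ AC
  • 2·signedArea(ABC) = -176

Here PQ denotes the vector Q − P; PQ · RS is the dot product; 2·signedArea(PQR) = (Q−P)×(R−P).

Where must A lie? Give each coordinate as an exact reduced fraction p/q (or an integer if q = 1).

A = (6, -12)

1. A_x = 6  [DB ∥ AC ∩ BC ∥ DA]
2. A_y = -12  [DB ∥ AC ∩ BC ∥ DA]
   → A = (6, -12)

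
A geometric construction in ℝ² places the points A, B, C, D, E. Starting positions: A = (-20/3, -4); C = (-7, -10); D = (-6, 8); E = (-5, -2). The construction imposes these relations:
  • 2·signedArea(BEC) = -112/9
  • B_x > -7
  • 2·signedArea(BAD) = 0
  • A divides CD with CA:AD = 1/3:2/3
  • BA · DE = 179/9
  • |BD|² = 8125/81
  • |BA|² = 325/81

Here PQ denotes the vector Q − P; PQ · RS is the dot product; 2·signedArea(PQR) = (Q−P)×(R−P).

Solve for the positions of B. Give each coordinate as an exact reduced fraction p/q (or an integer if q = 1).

1. B_x = -59/9  [2·signedArea(BAD) = 0 ∩ BA · DE = 179/9]
2. B_y = -2  [2·signedArea(BAD) = 0 ∩ BA · DE = 179/9]
   → B = (-59/9, -2)

B = (-59/9, -2)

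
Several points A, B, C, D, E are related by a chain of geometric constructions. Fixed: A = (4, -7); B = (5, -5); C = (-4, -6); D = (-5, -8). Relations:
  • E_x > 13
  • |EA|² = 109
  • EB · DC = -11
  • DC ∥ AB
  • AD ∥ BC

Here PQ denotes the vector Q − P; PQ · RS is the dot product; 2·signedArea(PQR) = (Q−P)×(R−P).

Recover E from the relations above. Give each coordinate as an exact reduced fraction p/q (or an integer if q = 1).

1. E_x = 14  [line -1·x + -2·y + 6 = 0 ∩ |EA|² = 109]
2. E_y = -4  [line -1·x + -2·y + 6 = 0 ∩ |EA|² = 109]
   → E = (14, -4)

E = (14, -4)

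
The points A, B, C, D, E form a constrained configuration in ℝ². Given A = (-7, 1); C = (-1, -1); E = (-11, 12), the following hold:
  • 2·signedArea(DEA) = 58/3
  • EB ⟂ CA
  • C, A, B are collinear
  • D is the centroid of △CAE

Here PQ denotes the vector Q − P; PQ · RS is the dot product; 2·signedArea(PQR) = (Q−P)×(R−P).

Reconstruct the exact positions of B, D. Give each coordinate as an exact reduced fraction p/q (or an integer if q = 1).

1. B_x = -139/10  [C, A, B are collinear ∩ EB ⟂ CA]
2. B_y = 33/10  [C, A, B are collinear ∩ EB ⟂ CA]
   → B = (-139/10, 33/10)
3. D_x = -19/3  [D is the centroid of △CAE]
4. D_y = 4  [D is the centroid of △CAE]
   → D = (-19/3, 4)

B = (-139/10, 33/10)
D = (-19/3, 4)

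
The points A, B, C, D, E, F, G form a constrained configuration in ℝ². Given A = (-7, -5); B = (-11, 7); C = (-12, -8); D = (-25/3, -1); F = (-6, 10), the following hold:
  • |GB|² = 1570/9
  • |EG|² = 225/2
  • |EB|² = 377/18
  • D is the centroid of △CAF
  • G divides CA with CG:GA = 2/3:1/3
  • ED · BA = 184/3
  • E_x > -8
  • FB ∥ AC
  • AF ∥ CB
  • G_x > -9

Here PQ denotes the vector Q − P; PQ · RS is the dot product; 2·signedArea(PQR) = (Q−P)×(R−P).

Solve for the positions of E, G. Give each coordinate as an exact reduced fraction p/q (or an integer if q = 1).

1. E_x = -43/6  [line -4·x + 12·y + -248/3 = 0 ∩ |EB|² = 377/18]
2. E_y = 9/2  [line -4·x + 12·y + -248/3 = 0 ∩ |EB|² = 377/18]
   → E = (-43/6, 9/2)
3. G_x = -26/3  [G divides CA with CG:GA = 2/3:1/3]
4. G_y = -6  [G divides CA with CG:GA = 2/3:1/3]
   → G = (-26/3, -6)

E = (-43/6, 9/2)
G = (-26/3, -6)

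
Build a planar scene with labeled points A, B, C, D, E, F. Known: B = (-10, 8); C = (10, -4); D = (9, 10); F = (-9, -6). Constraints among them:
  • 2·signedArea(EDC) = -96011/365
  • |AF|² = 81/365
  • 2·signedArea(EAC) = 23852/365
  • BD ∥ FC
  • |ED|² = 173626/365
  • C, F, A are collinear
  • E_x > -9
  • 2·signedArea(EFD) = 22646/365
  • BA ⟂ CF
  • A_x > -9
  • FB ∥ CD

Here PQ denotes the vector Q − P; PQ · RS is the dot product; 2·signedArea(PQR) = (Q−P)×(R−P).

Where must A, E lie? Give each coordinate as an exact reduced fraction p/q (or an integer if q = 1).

1. A_x = -3114/365  [C, F, A are collinear ∩ BA ⟂ CF]
2. A_y = -2172/365  [C, F, A are collinear ∩ BA ⟂ CF]
   → A = (-3114/365, -2172/365)
3. E_x = -3248/365  [2·signedArea(EDC) = -96011/365 ∩ 2·signedArea(EFD) = 22646/365]
4. E_y = -899/365  [2·signedArea(EDC) = -96011/365 ∩ 2·signedArea(EFD) = 22646/365]
   → E = (-3248/365, -899/365)

A = (-3114/365, -2172/365)
E = (-3248/365, -899/365)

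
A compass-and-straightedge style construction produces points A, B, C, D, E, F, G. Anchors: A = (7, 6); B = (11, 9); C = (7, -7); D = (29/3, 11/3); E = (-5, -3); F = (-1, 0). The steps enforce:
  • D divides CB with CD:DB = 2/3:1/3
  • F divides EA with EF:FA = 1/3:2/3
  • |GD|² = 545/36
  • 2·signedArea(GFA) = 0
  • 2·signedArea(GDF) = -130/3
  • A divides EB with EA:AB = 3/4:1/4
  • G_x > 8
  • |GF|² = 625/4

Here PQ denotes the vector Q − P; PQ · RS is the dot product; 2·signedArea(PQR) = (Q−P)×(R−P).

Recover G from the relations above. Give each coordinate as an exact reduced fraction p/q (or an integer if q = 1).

1. G_x = 9  [2·signedArea(GFA) = 0 ∩ 2·signedArea(GDF) = -130/3]
2. G_y = 15/2  [2·signedArea(GFA) = 0 ∩ 2·signedArea(GDF) = -130/3]
   → G = (9, 15/2)

G = (9, 15/2)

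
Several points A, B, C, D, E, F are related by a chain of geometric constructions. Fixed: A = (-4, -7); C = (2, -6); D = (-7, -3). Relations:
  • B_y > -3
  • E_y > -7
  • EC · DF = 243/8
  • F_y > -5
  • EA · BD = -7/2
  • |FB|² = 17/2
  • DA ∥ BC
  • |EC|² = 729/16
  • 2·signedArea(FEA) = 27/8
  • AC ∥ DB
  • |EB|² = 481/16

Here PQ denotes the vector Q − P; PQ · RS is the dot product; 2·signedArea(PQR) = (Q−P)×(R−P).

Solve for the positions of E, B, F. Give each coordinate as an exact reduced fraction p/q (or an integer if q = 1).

B = (-1, -2)
E = (-19/4, -6)
F = (-5/2, -9/2)

1. B_x = -1  [DA ∥ BC ∩ AC ∥ DB]
2. B_y = -2  [DA ∥ BC ∩ AC ∥ DB]
   → B = (-1, -2)
3. E_x = -19/4  [line 6·x + 1·y + 69/2 = 0 ∩ |EC|² = 729/16]
4. E_y = -6  [line 6·x + 1·y + 69/2 = 0 ∩ |EC|² = 729/16]
   → E = (-19/4, -6)
5. F_x = -5/2  [2·signedArea(FEA) = 27/8 ∩ EC · DF = 243/8]
6. F_y = -9/2  [2·signedArea(FEA) = 27/8 ∩ EC · DF = 243/8]
   → F = (-5/2, -9/2)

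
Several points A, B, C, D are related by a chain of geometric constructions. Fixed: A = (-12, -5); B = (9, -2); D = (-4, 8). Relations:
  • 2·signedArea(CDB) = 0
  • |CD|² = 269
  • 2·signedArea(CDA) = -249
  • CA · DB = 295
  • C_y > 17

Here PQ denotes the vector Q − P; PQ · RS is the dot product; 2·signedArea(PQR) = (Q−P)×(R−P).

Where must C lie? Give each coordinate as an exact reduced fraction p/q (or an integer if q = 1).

C = (-17, 18)

1. C_x = -17  [2·signedArea(CDB) = 0 ∩ CA · DB = 295]
2. C_y = 18  [2·signedArea(CDB) = 0 ∩ CA · DB = 295]
   → C = (-17, 18)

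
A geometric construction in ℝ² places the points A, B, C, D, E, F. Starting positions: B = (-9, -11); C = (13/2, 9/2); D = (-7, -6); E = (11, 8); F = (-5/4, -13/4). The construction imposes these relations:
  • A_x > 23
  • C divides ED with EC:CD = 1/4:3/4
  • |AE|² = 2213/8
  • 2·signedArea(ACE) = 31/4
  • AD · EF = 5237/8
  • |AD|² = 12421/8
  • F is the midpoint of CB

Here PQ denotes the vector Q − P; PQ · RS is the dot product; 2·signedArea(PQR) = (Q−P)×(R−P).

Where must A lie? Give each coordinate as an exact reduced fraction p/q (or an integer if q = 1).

1. A_x = 93/4  [AD · EF = 5237/8 ∩ 2·signedArea(ACE) = 31/4]
2. A_y = 77/4  [AD · EF = 5237/8 ∩ 2·signedArea(ACE) = 31/4]
   → A = (93/4, 77/4)

A = (93/4, 77/4)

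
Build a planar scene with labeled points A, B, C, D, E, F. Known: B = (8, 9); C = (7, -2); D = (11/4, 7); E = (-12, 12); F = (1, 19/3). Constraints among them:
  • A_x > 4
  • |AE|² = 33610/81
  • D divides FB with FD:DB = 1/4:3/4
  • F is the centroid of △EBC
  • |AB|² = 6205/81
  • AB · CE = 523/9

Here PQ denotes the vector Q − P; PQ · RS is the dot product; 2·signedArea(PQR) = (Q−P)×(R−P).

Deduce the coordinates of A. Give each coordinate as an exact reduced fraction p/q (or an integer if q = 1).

1. A_x = 5  [line 19·x + -14·y + -757/9 = 0 ∩ |AE|² = 33610/81]
2. A_y = 7/9  [line 19·x + -14·y + -757/9 = 0 ∩ |AE|² = 33610/81]
   → A = (5, 7/9)

A = (5, 7/9)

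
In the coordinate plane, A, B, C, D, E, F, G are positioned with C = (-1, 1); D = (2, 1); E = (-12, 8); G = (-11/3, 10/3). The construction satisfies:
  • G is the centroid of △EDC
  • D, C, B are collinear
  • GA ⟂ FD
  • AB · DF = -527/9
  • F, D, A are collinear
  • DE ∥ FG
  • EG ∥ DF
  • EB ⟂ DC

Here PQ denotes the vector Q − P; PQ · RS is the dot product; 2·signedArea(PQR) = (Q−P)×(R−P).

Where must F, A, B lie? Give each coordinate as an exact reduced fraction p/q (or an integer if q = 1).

A = (-8149/2463, 9785/2463)
B = (-12, 1)
F = (31/3, -11/3)

1. F_x = 31/3  [DE ∥ FG ∩ EG ∥ DF]
2. F_y = -11/3  [DE ∥ FG ∩ EG ∥ DF]
   → F = (31/3, -11/3)
3. A_x = -8149/2463  [F, D, A are collinear ∩ GA ⟂ FD]
4. A_y = 9785/2463  [F, D, A are collinear ∩ GA ⟂ FD]
   → A = (-8149/2463, 9785/2463)
5. B_x = -12  [D, C, B are collinear ∩ EB ⟂ DC]
6. B_y = 1  [D, C, B are collinear ∩ EB ⟂ DC]
   → B = (-12, 1)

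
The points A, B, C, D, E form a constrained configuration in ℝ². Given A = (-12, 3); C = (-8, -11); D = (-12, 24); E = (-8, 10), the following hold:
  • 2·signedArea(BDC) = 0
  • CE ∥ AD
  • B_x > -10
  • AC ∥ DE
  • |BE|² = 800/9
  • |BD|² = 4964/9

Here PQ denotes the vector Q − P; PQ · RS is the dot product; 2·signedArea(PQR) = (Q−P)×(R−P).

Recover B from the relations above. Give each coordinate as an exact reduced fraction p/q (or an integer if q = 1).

1. B_x = -28/3  [line 35·x + 4·y + 324 = 0 ∩ |BD|² = 4964/9]
2. B_y = 2/3  [line 35·x + 4·y + 324 = 0 ∩ |BD|² = 4964/9]
   → B = (-28/3, 2/3)

B = (-28/3, 2/3)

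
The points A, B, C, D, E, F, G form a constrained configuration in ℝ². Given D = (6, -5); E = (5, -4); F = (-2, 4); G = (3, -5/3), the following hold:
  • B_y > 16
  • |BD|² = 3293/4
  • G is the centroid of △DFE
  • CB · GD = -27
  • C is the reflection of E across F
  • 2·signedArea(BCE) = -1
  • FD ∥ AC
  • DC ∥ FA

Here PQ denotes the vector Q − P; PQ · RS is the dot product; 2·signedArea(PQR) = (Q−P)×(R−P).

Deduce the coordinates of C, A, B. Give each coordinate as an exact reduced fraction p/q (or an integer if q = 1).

A = (-17, 21)
B = (-13, 33/2)
C = (-9, 12)

1. C_x = -9  [C is the reflection of E across F]
2. C_y = 12  [C is the reflection of E across F]
   → C = (-9, 12)
3. A_x = -17  [FD ∥ AC ∩ DC ∥ FA]
4. A_y = 21  [FD ∥ AC ∩ DC ∥ FA]
   → A = (-17, 21)
5. B_x = -13  [2·signedArea(BCE) = -1 ∩ CB · GD = -27]
6. B_y = 33/2  [2·signedArea(BCE) = -1 ∩ CB · GD = -27]
   → B = (-13, 33/2)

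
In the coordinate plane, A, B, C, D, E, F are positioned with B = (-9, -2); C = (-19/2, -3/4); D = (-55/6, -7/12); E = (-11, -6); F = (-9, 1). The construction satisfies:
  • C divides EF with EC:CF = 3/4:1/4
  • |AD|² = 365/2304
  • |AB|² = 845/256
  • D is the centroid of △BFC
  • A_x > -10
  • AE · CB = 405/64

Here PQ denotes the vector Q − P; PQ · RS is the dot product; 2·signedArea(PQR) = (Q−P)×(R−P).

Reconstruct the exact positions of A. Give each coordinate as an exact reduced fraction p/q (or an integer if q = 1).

A = (-73/8, -3/16)

1. A_x = -73/8  [line -1/2·x + 5/4·y + -277/64 = 0 ∩ |AB|² = 845/256]
2. A_y = -3/16  [line -1/2·x + 5/4·y + -277/64 = 0 ∩ |AB|² = 845/256]
   → A = (-73/8, -3/16)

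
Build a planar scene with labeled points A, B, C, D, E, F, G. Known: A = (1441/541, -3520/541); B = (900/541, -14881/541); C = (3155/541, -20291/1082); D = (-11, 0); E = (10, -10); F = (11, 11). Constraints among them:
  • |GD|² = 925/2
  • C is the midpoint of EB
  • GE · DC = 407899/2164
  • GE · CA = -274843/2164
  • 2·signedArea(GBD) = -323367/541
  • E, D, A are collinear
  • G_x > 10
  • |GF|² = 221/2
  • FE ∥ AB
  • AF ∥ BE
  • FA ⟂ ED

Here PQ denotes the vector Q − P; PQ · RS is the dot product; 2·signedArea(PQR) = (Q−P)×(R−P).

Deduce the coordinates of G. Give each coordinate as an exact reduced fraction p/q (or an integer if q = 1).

G = (21/2, 1/2)

1. G_x = 21/2  [GE · CA = -274843/2164 ∩ GE · DC = 407899/2164]
2. G_y = 1/2  [GE · CA = -274843/2164 ∩ GE · DC = 407899/2164]
   → G = (21/2, 1/2)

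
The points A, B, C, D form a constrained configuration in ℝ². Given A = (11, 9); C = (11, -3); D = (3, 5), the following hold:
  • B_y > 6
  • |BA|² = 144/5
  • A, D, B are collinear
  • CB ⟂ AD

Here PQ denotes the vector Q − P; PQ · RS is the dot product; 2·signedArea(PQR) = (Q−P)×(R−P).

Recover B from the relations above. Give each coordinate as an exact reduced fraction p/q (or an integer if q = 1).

B = (31/5, 33/5)

1. B_x = 31/5  [A, D, B are collinear ∩ CB ⟂ AD]
2. B_y = 33/5  [A, D, B are collinear ∩ CB ⟂ AD]
   → B = (31/5, 33/5)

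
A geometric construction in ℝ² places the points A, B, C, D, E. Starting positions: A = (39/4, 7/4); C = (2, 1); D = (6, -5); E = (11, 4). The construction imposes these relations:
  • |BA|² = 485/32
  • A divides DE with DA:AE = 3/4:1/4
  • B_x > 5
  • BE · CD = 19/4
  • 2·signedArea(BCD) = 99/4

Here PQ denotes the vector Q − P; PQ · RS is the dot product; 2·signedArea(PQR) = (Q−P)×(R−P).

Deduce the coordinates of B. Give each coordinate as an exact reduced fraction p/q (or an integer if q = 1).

1. B_x = 47/8  [2·signedArea(BCD) = 99/4 ∩ BE · CD = 19/4]
2. B_y = 11/8  [2·signedArea(BCD) = 99/4 ∩ BE · CD = 19/4]
   → B = (47/8, 11/8)

B = (47/8, 11/8)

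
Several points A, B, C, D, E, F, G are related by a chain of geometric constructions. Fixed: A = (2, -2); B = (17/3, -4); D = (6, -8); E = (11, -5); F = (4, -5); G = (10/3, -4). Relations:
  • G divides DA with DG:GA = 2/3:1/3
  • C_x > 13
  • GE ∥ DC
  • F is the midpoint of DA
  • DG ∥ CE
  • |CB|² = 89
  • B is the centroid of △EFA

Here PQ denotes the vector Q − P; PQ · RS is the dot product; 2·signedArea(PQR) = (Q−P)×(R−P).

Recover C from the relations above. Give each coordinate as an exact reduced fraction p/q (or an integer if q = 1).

C = (41/3, -9)

1. C_x = 41/3  [DG ∥ CE ∩ GE ∥ DC]
2. C_y = -9  [DG ∥ CE ∩ GE ∥ DC]
   → C = (41/3, -9)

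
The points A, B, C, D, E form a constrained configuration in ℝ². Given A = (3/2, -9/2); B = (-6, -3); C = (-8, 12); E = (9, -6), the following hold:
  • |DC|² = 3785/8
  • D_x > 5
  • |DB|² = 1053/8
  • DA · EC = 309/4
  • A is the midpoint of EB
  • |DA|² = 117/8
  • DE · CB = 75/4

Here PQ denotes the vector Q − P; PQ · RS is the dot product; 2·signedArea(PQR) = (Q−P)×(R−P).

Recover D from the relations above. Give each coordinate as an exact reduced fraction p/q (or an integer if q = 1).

D = (21/4, -21/4)

1. D_x = 21/4  [DA · EC = 309/4 ∩ DE · CB = 75/4]
2. D_y = -21/4  [DA · EC = 309/4 ∩ DE · CB = 75/4]
   → D = (21/4, -21/4)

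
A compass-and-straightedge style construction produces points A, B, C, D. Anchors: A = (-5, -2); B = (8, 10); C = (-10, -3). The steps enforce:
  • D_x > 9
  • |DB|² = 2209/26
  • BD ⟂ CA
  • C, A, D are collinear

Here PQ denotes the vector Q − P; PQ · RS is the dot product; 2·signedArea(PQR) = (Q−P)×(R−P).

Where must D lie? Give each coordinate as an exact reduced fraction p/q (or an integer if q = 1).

D = (255/26, 25/26)

1. D_x = 255/26  [C, A, D are collinear ∩ BD ⟂ CA]
2. D_y = 25/26  [C, A, D are collinear ∩ BD ⟂ CA]
   → D = (255/26, 25/26)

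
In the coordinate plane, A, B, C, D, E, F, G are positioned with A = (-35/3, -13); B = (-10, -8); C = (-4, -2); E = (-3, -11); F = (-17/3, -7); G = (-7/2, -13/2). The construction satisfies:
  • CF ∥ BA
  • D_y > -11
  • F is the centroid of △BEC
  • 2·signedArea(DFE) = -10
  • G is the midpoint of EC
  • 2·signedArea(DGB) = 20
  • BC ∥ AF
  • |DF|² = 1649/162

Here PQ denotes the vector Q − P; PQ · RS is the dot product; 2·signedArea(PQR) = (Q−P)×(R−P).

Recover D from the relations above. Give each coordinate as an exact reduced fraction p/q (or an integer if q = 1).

D = (-109/18, -61/6)

1. D_x = -109/18  [2·signedArea(DGB) = 20 ∩ 2·signedArea(DFE) = -10]
2. D_y = -61/6  [2·signedArea(DGB) = 20 ∩ 2·signedArea(DFE) = -10]
   → D = (-109/18, -61/6)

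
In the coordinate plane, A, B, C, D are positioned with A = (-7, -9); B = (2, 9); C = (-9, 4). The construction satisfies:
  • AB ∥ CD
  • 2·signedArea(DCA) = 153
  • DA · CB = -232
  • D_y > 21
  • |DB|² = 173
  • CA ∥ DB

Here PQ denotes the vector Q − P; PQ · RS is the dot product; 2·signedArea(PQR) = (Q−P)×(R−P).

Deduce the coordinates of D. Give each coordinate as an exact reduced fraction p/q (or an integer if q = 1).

1. D_x = 0  [CA ∥ DB ∩ AB ∥ CD]
2. D_y = 22  [CA ∥ DB ∩ AB ∥ CD]
   → D = (0, 22)

D = (0, 22)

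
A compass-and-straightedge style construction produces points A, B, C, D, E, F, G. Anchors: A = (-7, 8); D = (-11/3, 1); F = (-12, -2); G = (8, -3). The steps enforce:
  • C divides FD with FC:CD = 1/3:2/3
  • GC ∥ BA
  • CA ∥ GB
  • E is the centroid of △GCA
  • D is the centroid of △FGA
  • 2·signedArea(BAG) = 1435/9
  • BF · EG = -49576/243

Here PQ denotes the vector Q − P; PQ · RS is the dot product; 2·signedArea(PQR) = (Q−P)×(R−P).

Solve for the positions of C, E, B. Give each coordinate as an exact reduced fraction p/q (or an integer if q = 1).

1. C_x = -83/9  [C divides FD with FC:CD = 1/3:2/3]
2. C_y = -1  [C divides FD with FC:CD = 1/3:2/3]
   → C = (-83/9, -1)
3. E_x = -74/27  [E is the centroid of △GCA]
4. E_y = 4/3  [E is the centroid of △GCA]
   → E = (-74/27, 4/3)
5. B_x = 92/9  [GC ∥ BA ∩ CA ∥ GB]
6. B_y = 6  [GC ∥ BA ∩ CA ∥ GB]
   → B = (92/9, 6)

B = (92/9, 6)
C = (-83/9, -1)
E = (-74/27, 4/3)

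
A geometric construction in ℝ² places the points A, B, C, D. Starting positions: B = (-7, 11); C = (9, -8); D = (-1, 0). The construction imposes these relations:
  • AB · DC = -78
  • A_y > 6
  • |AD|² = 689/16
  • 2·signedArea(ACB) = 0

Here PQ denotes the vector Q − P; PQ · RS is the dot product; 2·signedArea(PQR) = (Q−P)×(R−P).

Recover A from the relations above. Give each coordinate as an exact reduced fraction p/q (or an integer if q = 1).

A = (-3, 25/4)

1. A_x = -3  [2·signedArea(ACB) = 0 ∩ AB · DC = -78]
2. A_y = 25/4  [2·signedArea(ACB) = 0 ∩ AB · DC = -78]
   → A = (-3, 25/4)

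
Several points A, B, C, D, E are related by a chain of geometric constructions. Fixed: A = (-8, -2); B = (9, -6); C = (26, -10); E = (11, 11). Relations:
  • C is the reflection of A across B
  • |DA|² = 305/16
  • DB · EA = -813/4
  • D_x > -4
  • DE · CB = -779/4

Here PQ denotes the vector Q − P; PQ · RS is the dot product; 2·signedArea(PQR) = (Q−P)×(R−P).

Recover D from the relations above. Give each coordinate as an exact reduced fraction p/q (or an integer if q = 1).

D = (-15/4, -3)

1. D_x = -15/4  [DB · EA = -813/4 ∩ DE · CB = -779/4]
2. D_y = -3  [DB · EA = -813/4 ∩ DE · CB = -779/4]
   → D = (-15/4, -3)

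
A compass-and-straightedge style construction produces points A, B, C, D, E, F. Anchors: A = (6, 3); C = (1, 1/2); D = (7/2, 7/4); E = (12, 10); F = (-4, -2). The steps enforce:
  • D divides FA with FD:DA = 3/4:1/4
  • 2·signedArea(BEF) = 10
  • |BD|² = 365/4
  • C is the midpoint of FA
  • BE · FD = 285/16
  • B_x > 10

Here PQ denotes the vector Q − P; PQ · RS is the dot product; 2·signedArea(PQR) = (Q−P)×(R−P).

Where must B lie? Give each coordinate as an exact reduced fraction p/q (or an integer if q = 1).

1. B_x = 21/2  [2·signedArea(BEF) = 10 ∩ BE · FD = 285/16]
2. B_y = 33/4  [2·signedArea(BEF) = 10 ∩ BE · FD = 285/16]
   → B = (21/2, 33/4)

B = (21/2, 33/4)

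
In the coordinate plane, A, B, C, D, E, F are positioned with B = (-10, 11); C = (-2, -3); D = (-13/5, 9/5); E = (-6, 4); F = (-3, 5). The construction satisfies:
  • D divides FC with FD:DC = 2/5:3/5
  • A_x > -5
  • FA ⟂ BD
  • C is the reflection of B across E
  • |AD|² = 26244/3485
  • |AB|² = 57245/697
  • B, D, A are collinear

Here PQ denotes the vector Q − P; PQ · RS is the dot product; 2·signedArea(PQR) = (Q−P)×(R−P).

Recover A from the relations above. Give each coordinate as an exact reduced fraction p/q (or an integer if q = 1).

1. A_x = -3011/697  [B, D, A are collinear ∩ FA ⟂ BD]
2. A_y = 2745/697  [B, D, A are collinear ∩ FA ⟂ BD]
   → A = (-3011/697, 2745/697)

A = (-3011/697, 2745/697)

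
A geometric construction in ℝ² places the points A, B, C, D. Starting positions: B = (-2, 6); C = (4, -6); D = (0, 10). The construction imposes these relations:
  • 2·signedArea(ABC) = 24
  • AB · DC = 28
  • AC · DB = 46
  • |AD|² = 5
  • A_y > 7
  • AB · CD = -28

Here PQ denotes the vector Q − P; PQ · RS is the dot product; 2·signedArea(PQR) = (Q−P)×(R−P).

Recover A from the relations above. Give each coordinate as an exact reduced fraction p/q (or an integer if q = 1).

A = (-1, 8)

1. A_x = -1  [AC · DB = 46 ∩ AB · DC = 28]
2. A_y = 8  [AC · DB = 46 ∩ AB · DC = 28]
   → A = (-1, 8)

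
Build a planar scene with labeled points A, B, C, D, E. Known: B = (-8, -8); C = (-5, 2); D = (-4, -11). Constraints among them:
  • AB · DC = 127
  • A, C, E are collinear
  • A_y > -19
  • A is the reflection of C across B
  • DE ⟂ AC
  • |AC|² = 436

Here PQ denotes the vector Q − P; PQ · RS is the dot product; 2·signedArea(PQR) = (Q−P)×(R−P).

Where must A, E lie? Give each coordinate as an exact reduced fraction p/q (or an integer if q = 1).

A = (-11, -18)
E = (-926/109, -1052/109)

1. A_x = -11  [A is the reflection of C across B]
2. A_y = -18  [A is the reflection of C across B]
   → A = (-11, -18)
3. E_x = -926/109  [A, C, E are collinear ∩ DE ⟂ AC]
4. E_y = -1052/109  [A, C, E are collinear ∩ DE ⟂ AC]
   → E = (-926/109, -1052/109)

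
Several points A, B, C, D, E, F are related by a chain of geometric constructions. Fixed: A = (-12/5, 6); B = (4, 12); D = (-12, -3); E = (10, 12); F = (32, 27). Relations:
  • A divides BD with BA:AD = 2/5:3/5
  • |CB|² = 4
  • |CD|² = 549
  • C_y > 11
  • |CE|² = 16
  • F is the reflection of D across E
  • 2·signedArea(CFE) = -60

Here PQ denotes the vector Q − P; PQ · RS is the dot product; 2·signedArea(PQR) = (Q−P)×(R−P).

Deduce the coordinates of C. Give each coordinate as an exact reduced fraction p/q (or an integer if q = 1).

C = (6, 12)

1. C_x = 6  [line 15·x + -22·y + 174 = 0 ∩ |CD|² = 549]
2. C_y = 12  [line 15·x + -22·y + 174 = 0 ∩ |CD|² = 549]
   → C = (6, 12)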